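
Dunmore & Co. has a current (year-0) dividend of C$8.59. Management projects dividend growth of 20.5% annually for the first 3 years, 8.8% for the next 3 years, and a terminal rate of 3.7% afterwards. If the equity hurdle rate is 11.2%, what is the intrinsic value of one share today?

C$203.28

Three-stage DDM. Project D₁…D_6; terminal Gordon value at t=6 with g = 0.037; discount at r = 0.112.
D_1 = 10.3510
D_2 = 12.4729
D_3 = 15.0298
D_4 = 16.3525
D_5 = 17.7915
D_6 = 19.3571
TV_6 = 20.0733/(0.112−0.037) = 267.6446
P₀ = Σ Dₜ/(1+r)ᵗ + TV_6/(1+r)^6 = 203.2786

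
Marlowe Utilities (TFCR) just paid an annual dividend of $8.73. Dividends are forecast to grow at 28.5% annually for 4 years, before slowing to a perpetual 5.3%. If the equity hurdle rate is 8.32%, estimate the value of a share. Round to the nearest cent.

$657.36

Two-stage DDM. Project D₁…D_4 at 0.285, terminal growth 0.053, discount at r = 0.0832.
D_1 = 11.2180
D_2 = 14.4152
D_3 = 18.5235
D_4 = 23.8027
Terminal value at t=4: TV = D_5/(r−g) = 25.0643/(0.0832−0.053) = 829.9428
P₀ = 11.2180/(1+0.0832)^1 + 14.4152/(1+0.0832)^2 + 18.5235/(1+0.0832)^3 + 23.8027/(1+0.0832)^4 + 829.9428/(1+0.0832)^4 = 657.3627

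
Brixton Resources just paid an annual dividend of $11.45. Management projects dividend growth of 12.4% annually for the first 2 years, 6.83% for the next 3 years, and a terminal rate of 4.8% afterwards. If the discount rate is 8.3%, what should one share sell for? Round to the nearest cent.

$414.68

Three-stage DDM. Project D₁…D_5; terminal Gordon value at t=5 with g = 0.048; discount at r = 0.083.
D_1 = 12.8698
D_2 = 14.4657
D_3 = 15.4537
D_4 = 16.5091
D_5 = 17.6367
TV_5 = 18.4833/(0.083−0.048) = 528.0938
P₀ = Σ Dₜ/(1+r)ᵗ + TV_5/(1+r)^5 = 414.6827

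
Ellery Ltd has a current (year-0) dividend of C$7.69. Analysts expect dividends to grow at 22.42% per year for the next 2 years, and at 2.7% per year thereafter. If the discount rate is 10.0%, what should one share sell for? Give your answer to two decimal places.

Two-stage DDM. Project D₁…D_2 at 0.2242, terminal growth 0.027, discount at r = 0.1.
D_1 = 9.4141
D_2 = 11.5247
Terminal value at t=2: TV = D_3/(r−g) = 11.8359/(0.1−0.027) = 162.1357
P₀ = 9.4141/(1+0.1)^1 + 11.5247/(1+0.1)^2 + 162.1357/(1+0.1)^2 = 152.0793

C$152.08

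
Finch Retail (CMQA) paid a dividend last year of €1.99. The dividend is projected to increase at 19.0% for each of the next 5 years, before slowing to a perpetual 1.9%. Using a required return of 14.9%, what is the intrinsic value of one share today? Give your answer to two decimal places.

Two-stage DDM. Project D₁…D_5 at 0.19, terminal growth 0.019, discount at r = 0.149.
D_1 = 2.3681
D_2 = 2.8180
D_3 = 3.3535
D_4 = 3.9906
D_5 = 4.7488
Terminal value at t=5: TV = D_6/(r−g) = 4.8391/(0.149−0.019) = 37.2236
P₀ = 2.3681/(1+0.149)^1 + 2.8180/(1+0.149)^2 + 3.3535/(1+0.149)^3 + 3.9906/(1+0.149)^4 + 4.7488/(1+0.149)^5 + 37.2236/(1+0.149)^5 = 29.6546

€29.65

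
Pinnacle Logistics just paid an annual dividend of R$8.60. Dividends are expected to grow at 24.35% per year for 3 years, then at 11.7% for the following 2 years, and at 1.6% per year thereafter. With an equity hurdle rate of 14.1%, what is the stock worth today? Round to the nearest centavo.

R$139.00

Three-stage DDM. Project D₁…D_5; terminal Gordon value at t=5 with g = 0.016; discount at r = 0.141.
D_1 = 10.6941
D_2 = 13.2981
D_3 = 16.5362
D_4 = 18.4709
D_5 = 20.6320
TV_5 = 20.9622/(0.141−0.016) = 167.6972
P₀ = Σ Dₜ/(1+r)ᵗ + TV_5/(1+r)^5 = 139.0017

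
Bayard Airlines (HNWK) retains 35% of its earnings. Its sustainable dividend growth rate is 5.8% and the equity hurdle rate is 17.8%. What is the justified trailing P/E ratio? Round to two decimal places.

Payout ratio b = 1 − 0.35 = 0.65.
Justified trailing P/E = b(1+g)/(r−g) = 0.65×(1+0.058)/(0.178−0.058) = 5.7308

5.73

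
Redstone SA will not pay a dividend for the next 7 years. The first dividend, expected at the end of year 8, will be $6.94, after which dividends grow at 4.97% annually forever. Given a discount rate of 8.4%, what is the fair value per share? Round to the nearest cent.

$115.04

Deferred-dividend DDM. At t=7 the remaining stream is a growing perpetuity with first payment D_8 = 6.94.
V_7 = D_8/(r−g) = 6.94/(0.084−0.0497) = 202.3324
P₀ = V_7/(1+r)^7 = 202.3324/(1+0.084)^7 = 115.0430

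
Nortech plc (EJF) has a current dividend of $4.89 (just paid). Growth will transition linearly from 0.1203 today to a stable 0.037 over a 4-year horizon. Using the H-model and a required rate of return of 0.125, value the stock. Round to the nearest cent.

$66.88

H-model: P₀ = D₀[(1+g_L) + H(g_S−g_L)]/(r−g_L), with H = 4/2 = 2.
P₀ = 4.89 × [(1+0.037) + 2×(0.1203−0.037)] / (0.125−0.037)
   = 4.89 × 1.2036 / 0.088 = 66.8819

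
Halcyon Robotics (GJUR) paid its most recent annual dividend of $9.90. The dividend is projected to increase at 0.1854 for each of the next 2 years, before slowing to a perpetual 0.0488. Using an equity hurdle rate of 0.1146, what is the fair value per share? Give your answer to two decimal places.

Two-stage DDM. Project D₁…D_2 at 0.1854, terminal growth 0.0488, discount at r = 0.1146.
D_1 = 11.7355
D_2 = 13.9112
Terminal value at t=2: TV = D_3/(r−g) = 14.5901/(0.1146−0.0488) = 221.7338
P₀ = 11.7355/(1+0.1146)^1 + 13.9112/(1+0.1146)^2 + 221.7338/(1+0.1146)^2 = 200.2082

$200.21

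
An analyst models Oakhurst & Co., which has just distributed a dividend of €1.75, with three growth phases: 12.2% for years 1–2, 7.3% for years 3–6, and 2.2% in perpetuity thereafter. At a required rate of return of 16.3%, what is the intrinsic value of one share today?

Three-stage DDM. Project D₁…D_6; terminal Gordon value at t=6 with g = 0.022; discount at r = 0.163.
D_1 = 1.9635
D_2 = 2.2030
D_3 = 2.3639
D_4 = 2.5364
D_5 = 2.7216
D_6 = 2.9203
TV_6 = 2.9845/(0.163−0.022) = 21.1668
P₀ = Σ Dₜ/(1+r)ᵗ + TV_6/(1+r)^6 = 17.2197

€17.22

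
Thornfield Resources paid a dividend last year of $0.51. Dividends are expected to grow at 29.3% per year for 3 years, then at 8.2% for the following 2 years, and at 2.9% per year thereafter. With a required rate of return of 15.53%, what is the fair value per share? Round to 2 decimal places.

$8.33

Three-stage DDM. Project D₁…D_5; terminal Gordon value at t=5 with g = 0.029; discount at r = 0.1553.
D_1 = 0.6594
D_2 = 0.8526
D_3 = 1.1025
D_4 = 1.1929
D_5 = 1.2907
TV_5 = 1.3281/(0.1553−0.029) = 10.5156
P₀ = Σ Dₜ/(1+r)ᵗ + TV_5/(1+r)^5 = 8.3305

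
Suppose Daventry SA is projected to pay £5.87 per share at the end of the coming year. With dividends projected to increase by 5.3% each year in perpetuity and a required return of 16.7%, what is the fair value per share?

£51.49

Gordon growth model: P₀ = D₁/(r − g), with D₁ = 5.87 given directly.
P₀ = 5.8700 / (0.167 − 0.053) = 5.8700 / 0.114 = 51.4912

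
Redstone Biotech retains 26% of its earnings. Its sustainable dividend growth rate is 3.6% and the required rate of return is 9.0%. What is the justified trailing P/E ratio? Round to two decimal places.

14.20

Payout ratio b = 1 − 0.26 = 0.74.
Justified trailing P/E = b(1+g)/(r−g) = 0.74×(1+0.036)/(0.09−0.036) = 14.1970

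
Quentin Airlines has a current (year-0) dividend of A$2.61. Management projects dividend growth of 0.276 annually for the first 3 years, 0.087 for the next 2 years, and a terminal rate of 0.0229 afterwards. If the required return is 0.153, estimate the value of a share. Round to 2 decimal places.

Three-stage DDM. Project D₁…D_5; terminal Gordon value at t=5 with g = 0.0229; discount at r = 0.153.
D_1 = 3.3304
D_2 = 4.2495
D_3 = 5.4224
D_4 = 5.8942
D_5 = 6.4070
TV_5 = 6.5537/(0.153−0.0229) = 50.3741
P₀ = Σ Dₜ/(1+r)ᵗ + TV_5/(1+r)^5 = 40.8225

A$40.82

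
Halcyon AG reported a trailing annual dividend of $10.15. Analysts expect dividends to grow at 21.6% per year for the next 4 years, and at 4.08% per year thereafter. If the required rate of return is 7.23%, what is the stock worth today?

$610.77

Two-stage DDM. Project D₁…D_4 at 0.216, terminal growth 0.0408, discount at r = 0.0723.
D_1 = 12.3424
D_2 = 15.0084
D_3 = 18.2502
D_4 = 22.1922
Terminal value at t=4: TV = D_5/(r−g) = 23.0976/(0.0723−0.0408) = 733.2584
P₀ = 12.3424/(1+0.0723)^1 + 15.0084/(1+0.0723)^2 + 18.2502/(1+0.0723)^3 + 22.1922/(1+0.0723)^4 + 733.2584/(1+0.0723)^4 = 610.7657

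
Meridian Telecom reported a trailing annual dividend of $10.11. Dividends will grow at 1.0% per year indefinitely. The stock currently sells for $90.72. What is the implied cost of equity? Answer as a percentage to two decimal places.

12.26%

Rearranging the constant-growth DDM: r = D₁/P₀ + g.
D₁ = 10.11 × (1 + 0.01) = 10.2111.
r = 10.2111 / 90.72 + 0.01 = 0.11256 + 0.01 = 0.12256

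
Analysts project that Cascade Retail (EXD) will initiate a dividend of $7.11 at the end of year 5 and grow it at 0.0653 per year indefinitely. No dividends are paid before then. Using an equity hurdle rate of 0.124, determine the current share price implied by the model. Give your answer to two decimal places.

$75.89

Deferred-dividend DDM. At t=4 the remaining stream is a growing perpetuity with first payment D_5 = 7.11.
V_4 = D_5/(r−g) = 7.11/(0.124−0.0653) = 121.1244
P₀ = V_4/(1+r)^4 = 121.1244/(1+0.124)^4 = 75.8868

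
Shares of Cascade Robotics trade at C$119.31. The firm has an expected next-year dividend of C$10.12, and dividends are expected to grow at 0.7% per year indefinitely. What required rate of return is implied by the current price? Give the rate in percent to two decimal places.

Rearranging the constant-growth DDM: r = D₁/P₀ + g.
r = 10.1200 / 119.31 + 0.007 = 0.08482 + 0.007 = 0.09182

9.18%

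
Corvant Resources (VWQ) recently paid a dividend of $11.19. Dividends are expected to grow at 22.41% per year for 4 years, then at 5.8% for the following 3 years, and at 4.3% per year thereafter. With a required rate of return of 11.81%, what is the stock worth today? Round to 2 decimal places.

Three-stage DDM. Project D₁…D_7; terminal Gordon value at t=7 with g = 0.043; discount at r = 0.1181.
D_1 = 13.6977
D_2 = 16.7673
D_3 = 20.5249
D_4 = 25.1245
D_5 = 26.5817
D_6 = 28.1235
D_7 = 29.7546
TV_7 = 31.0341/(0.1181−0.043) = 413.2369
P₀ = Σ Dₜ/(1+r)ᵗ + TV_7/(1+r)^7 = 288.8114

$288.81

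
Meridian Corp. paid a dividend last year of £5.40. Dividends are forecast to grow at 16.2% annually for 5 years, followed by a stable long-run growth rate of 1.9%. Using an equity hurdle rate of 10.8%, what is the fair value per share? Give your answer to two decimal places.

£109.65

Two-stage DDM. Project D₁…D_5 at 0.162, terminal growth 0.019, discount at r = 0.108.
D_1 = 6.2748
D_2 = 7.2913
D_3 = 8.4725
D_4 = 9.8451
D_5 = 11.4400
Terminal value at t=5: TV = D_6/(r−g) = 11.6573/(0.108−0.019) = 130.9811
P₀ = 6.2748/(1+0.108)^1 + 7.2913/(1+0.108)^2 + 8.4725/(1+0.108)^3 + 9.8451/(1+0.108)^4 + 11.4400/(1+0.108)^5 + 130.9811/(1+0.108)^5 = 109.6487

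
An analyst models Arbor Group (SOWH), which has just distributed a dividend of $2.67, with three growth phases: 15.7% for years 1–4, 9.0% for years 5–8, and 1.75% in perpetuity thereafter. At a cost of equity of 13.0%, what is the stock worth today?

Three-stage DDM. Project D₁…D_8; terminal Gordon value at t=8 with g = 0.0175; discount at r = 0.13.
D_1 = 3.0892
D_2 = 3.5742
D_3 = 4.1353
D_4 = 4.7846
D_5 = 5.2152
D_6 = 5.6846
D_7 = 6.1962
D_8 = 6.7538
TV_8 = 6.8720/(0.13−0.0175) = 61.0847
P₀ = Σ Dₜ/(1+r)ᵗ + TV_8/(1+r)^8 = 45.0463

$45.05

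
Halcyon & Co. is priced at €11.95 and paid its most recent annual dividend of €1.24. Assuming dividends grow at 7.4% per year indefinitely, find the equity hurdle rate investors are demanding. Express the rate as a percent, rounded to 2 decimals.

18.54%

Rearranging the constant-growth DDM: r = D₁/P₀ + g.
D₁ = 1.24 × (1 + 0.074) = 1.3318.
r = 1.3318 / 11.95 + 0.074 = 0.11144 + 0.074 = 0.18544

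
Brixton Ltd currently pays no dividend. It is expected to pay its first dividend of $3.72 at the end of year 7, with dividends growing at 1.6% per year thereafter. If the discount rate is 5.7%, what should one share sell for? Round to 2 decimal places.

$65.06

Deferred-dividend DDM. At t=6 the remaining stream is a growing perpetuity with first payment D_7 = 3.72.
V_6 = D_7/(r−g) = 3.72/(0.057−0.016) = 90.7317
P₀ = V_6/(1+r)^6 = 90.7317/(1+0.057)^6 = 65.0593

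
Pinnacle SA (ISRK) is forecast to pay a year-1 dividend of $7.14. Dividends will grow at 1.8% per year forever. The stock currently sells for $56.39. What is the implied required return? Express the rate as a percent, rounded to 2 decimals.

14.46%

Rearranging the constant-growth DDM: r = D₁/P₀ + g.
r = 7.1400 / 56.39 + 0.018 = 0.12662 + 0.018 = 0.14462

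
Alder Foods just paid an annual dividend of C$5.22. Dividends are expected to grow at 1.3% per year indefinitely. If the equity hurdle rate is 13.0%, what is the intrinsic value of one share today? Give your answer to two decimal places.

Gordon growth model: P₀ = D₁/(r − g). D₁ = 5.22 × (1 + 0.013) = 5.2879.
P₀ = 5.2879 / (0.13 − 0.013) = 5.2879 / 0.117 = 45.1954

C$45.20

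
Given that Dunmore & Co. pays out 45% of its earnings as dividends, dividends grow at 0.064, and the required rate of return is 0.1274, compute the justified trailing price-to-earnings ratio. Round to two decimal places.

7.55

Justified trailing P/E = b(1+g)/(r−g) = 0.45×(1+0.064)/(0.1274−0.064) = 7.5521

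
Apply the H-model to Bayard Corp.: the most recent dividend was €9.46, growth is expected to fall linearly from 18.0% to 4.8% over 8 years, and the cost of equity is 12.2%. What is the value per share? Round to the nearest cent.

€201.47

H-model: P₀ = D₀[(1+g_L) + H(g_S−g_L)]/(r−g_L), with H = 8/2 = 4.
P₀ = 9.46 × [(1+0.048) + 4×(0.18−0.048)] / (0.122−0.048)
   = 9.46 × 1.5760 / 0.074 = 201.4724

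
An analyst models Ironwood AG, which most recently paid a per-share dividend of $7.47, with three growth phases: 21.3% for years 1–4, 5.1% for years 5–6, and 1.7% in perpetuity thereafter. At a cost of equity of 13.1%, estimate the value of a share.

$129.56

Three-stage DDM. Project D₁…D_6; terminal Gordon value at t=6 with g = 0.017; discount at r = 0.131.
D_1 = 9.0611
D_2 = 10.9911
D_3 = 13.3322
D_4 = 16.1720
D_5 = 16.9968
D_6 = 17.8636
TV_6 = 18.1673/(0.131−0.017) = 159.3622
P₀ = Σ Dₜ/(1+r)ᵗ + TV_6/(1+r)^6 = 129.5617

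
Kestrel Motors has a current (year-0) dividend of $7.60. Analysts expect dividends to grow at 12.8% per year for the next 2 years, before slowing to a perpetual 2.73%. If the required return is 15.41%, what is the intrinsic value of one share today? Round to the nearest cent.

Two-stage DDM. Project D₁…D_2 at 0.128, terminal growth 0.0273, discount at r = 0.1541.
D_1 = 8.5728
D_2 = 9.6701
Terminal value at t=2: TV = D_3/(r−g) = 9.9341/(0.1541−0.0273) = 78.3447
P₀ = 8.5728/(1+0.1541)^1 + 9.6701/(1+0.1541)^2 + 78.3447/(1+0.1541)^2 = 73.5080

$73.51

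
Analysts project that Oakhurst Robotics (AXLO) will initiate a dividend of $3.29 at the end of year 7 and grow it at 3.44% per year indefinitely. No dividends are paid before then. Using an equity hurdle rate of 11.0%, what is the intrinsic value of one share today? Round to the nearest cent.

Deferred-dividend DDM. At t=6 the remaining stream is a growing perpetuity with first payment D_7 = 3.29.
V_6 = D_7/(r−g) = 3.29/(0.11−0.0344) = 43.5185
P₀ = V_6/(1+r)^6 = 43.5185/(1+0.11)^6 = 23.2668

$23.27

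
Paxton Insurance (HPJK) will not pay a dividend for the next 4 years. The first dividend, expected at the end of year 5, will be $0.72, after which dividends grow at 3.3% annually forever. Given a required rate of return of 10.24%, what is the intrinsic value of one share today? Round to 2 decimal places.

Deferred-dividend DDM. At t=4 the remaining stream is a growing perpetuity with first payment D_5 = 0.72.
V_4 = D_5/(r−g) = 0.72/(0.1024−0.033) = 10.3746
P₀ = V_4/(1+r)^4 = 10.3746/(1+0.1024)^4 = 7.0245

$7.02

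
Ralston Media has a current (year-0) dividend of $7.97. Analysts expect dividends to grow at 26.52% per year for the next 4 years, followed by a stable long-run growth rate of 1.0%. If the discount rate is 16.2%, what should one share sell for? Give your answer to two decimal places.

Two-stage DDM. Project D₁…D_4 at 0.2652, terminal growth 0.01, discount at r = 0.162.
D_1 = 10.0836
D_2 = 12.7578
D_3 = 16.1412
D_4 = 20.4218
Terminal value at t=4: TV = D_5/(r−g) = 20.6261/(0.162−0.01) = 135.6978
P₀ = 10.0836/(1+0.162)^1 + 12.7578/(1+0.162)^2 + 16.1412/(1+0.162)^3 + 20.4218/(1+0.162)^4 + 135.6978/(1+0.162)^4 = 114.0455

$114.05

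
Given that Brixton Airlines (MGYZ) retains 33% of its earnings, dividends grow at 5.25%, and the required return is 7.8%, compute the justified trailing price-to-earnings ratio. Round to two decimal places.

Payout ratio b = 1 − 0.33 = 0.67.
Justified trailing P/E = b(1+g)/(r−g) = 0.67×(1+0.0525)/(0.078−0.0525) = 27.6539

27.65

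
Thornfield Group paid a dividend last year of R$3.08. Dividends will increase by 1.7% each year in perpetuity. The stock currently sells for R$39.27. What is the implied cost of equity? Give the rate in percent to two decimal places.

9.68%

Rearranging the constant-growth DDM: r = D₁/P₀ + g.
D₁ = 3.08 × (1 + 0.017) = 3.1324.
r = 3.1324 / 39.27 + 0.017 = 0.07976 + 0.017 = 0.09676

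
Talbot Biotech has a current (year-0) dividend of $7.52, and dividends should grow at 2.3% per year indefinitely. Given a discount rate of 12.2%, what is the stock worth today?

$77.71

Gordon growth model: P₀ = D₁/(r − g). D₁ = 7.52 × (1 + 0.023) = 7.6930.
P₀ = 7.6930 / (0.122 − 0.023) = 7.6930 / 0.099 = 77.7067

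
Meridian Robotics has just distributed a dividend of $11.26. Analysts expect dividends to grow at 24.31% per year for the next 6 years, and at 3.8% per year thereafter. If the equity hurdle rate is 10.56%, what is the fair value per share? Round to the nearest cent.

Two-stage DDM. Project D₁…D_6 at 0.2431, terminal growth 0.038, discount at r = 0.1056.
D_1 = 13.9973
D_2 = 17.4001
D_3 = 21.6300
D_4 = 26.8883
D_5 = 33.4248
D_6 = 41.5504
Terminal value at t=6: TV = D_7/(r−g) = 43.1293/(0.1056−0.038) = 638.0070
P₀ = 13.9973/(1+0.1056)^1 + 17.4001/(1+0.1056)^2 + 21.6300/(1+0.1056)^3 + 26.8883/(1+0.1056)^4 + 33.4248/(1+0.1056)^5 + 41.5504/(1+0.1056)^6 + 638.0070/(1+0.1056)^6 = 453.2115

$453.21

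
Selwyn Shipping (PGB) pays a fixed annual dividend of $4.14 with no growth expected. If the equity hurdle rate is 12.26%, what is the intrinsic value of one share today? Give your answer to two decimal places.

$33.77

Zero-growth DDM (perpetuity): P₀ = D/r = 4.14 / 0.1226 = 33.7684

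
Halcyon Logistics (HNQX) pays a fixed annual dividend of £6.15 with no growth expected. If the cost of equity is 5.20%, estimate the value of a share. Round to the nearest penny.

Zero-growth DDM (perpetuity): P₀ = D/r = 6.15 / 0.052 = 118.2692

£118.27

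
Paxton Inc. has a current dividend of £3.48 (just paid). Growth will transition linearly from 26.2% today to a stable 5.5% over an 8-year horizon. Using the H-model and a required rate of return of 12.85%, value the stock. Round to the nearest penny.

H-model: P₀ = D₀[(1+g_L) + H(g_S−g_L)]/(r−g_L), with H = 8/2 = 4.
P₀ = 3.48 × [(1+0.055) + 4×(0.262−0.055)] / (0.1285−0.055)
   = 3.48 × 1.8830 / 0.0735 = 89.1543

£89.15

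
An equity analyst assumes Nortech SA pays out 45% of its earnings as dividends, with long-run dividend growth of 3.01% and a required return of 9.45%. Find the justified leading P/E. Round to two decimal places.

Justified leading P/E = b/(r−g) = 0.45/(0.0945−0.0301) = 6.9876

6.99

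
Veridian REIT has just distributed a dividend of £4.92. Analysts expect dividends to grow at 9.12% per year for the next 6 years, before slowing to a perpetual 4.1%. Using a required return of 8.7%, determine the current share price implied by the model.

Two-stage DDM. Project D₁…D_6 at 0.0912, terminal growth 0.041, discount at r = 0.087.
D_1 = 5.3687
D_2 = 5.8583
D_3 = 6.3926
D_4 = 6.9756
D_5 = 7.6118
D_6 = 8.3060
Terminal value at t=6: TV = D_7/(r−g) = 8.6465/(0.087−0.041) = 187.9681
P₀ = 5.3687/(1+0.087)^1 + 5.8583/(1+0.087)^2 + 6.3926/(1+0.087)^3 + 6.9756/(1+0.087)^4 + 7.6118/(1+0.087)^5 + 8.3060/(1+0.087)^6 + 187.9681/(1+0.087)^6 = 143.8698

£143.87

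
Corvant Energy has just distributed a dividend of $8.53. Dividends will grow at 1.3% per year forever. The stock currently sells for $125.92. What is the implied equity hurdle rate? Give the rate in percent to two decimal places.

Rearranging the constant-growth DDM: r = D₁/P₀ + g.
D₁ = 8.53 × (1 + 0.013) = 8.6409.
r = 8.6409 / 125.92 + 0.013 = 0.06862 + 0.013 = 0.08162

8.16%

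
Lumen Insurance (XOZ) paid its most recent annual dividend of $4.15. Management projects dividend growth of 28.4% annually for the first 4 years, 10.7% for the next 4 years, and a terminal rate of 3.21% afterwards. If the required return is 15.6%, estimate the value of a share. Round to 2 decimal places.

Three-stage DDM. Project D₁…D_8; terminal Gordon value at t=8 with g = 0.0321; discount at r = 0.156.
D_1 = 5.3286
D_2 = 6.8419
D_3 = 8.7850
D_4 = 11.2800
D_5 = 12.4869
D_6 = 13.8230
D_7 = 15.3021
D_8 = 16.9394
TV_8 = 17.4832/(0.156−0.0321) = 141.1072
P₀ = Σ Dₜ/(1+r)ᵗ + TV_8/(1+r)^8 = 88.6797

$88.68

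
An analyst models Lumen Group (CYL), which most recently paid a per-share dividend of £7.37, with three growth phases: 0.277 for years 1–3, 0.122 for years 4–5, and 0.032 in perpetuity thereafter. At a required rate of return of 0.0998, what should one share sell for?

£236.58

Three-stage DDM. Project D₁…D_5; terminal Gordon value at t=5 with g = 0.032; discount at r = 0.0998.
D_1 = 9.4115
D_2 = 12.0185
D_3 = 15.3476
D_4 = 17.2200
D_5 = 19.3208
TV_5 = 19.9391/(0.0998−0.032) = 294.0870
P₀ = Σ Dₜ/(1+r)ᵗ + TV_5/(1+r)^5 = 236.5795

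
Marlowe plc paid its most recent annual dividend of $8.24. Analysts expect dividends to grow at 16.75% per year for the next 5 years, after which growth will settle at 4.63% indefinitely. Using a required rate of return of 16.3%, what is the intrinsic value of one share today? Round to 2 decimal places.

$117.00

Two-stage DDM. Project D₁…D_5 at 0.1675, terminal growth 0.0463, discount at r = 0.163.
D_1 = 9.6202
D_2 = 11.2316
D_3 = 13.1129
D_4 = 15.3093
D_5 = 17.8736
Terminal value at t=5: TV = D_6/(r−g) = 18.7011/(0.163−0.0463) = 160.2496
P₀ = 9.6202/(1+0.163)^1 + 11.2316/(1+0.163)^2 + 13.1129/(1+0.163)^3 + 15.3093/(1+0.163)^4 + 17.8736/(1+0.163)^5 + 160.2496/(1+0.163)^5 = 116.9987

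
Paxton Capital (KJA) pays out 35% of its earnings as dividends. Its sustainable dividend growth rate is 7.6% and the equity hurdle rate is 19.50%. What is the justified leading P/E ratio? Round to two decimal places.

2.94

Justified leading P/E = b/(r−g) = 0.35/(0.195−0.076) = 2.9412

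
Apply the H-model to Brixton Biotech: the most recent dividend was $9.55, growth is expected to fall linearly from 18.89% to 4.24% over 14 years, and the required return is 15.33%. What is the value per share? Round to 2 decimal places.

H-model: P₀ = D₀[(1+g_L) + H(g_S−g_L)]/(r−g_L), with H = 14/2 = 7.
P₀ = 9.55 × [(1+0.0424) + 7×(0.1889−0.0424)] / (0.1533−0.0424)
   = 9.55 × 2.0679 / 0.1109 = 178.0743

$178.07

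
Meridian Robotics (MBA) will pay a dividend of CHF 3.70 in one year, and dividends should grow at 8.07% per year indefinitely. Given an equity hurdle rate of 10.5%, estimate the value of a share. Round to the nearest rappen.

CHF 152.26

Gordon growth model: P₀ = D₁/(r − g), with D₁ = 3.70 given directly.
P₀ = 3.7000 / (0.105 − 0.0807) = 3.7000 / 0.0243 = 152.2634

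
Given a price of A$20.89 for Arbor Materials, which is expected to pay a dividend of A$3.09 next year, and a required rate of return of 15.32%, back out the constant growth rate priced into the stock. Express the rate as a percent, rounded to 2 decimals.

From P₀ = D₁/(r − g), the implied growth is g = r − D₁/P₀.
g = 0.1532 − 3.09/20.89 = 0.1532 − 0.14792 = 0.00528

0.53%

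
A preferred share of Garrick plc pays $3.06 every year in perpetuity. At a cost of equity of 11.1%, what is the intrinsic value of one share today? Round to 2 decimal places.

Zero-growth DDM (perpetuity): P₀ = D/r = 3.06 / 0.111 = 27.5676

$27.57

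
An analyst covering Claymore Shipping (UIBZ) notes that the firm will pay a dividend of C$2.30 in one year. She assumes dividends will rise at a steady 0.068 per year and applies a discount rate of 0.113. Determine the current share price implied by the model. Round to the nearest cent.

Gordon growth model: P₀ = D₁/(r − g), with D₁ = 2.30 given directly.
P₀ = 2.3000 / (0.113 − 0.068) = 2.3000 / 0.045 = 51.1111

C$51.11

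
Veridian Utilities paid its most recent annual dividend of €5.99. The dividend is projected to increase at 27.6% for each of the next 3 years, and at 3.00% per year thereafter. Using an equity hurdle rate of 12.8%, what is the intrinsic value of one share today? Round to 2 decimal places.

€114.24

Two-stage DDM. Project D₁…D_3 at 0.276, terminal growth 0.03, discount at r = 0.128.
D_1 = 7.6432
D_2 = 9.7528
D_3 = 12.4445
Terminal value at t=3: TV = D_4/(r−g) = 12.8179/(0.128−0.03) = 130.7947
P₀ = 7.6432/(1+0.128)^1 + 9.7528/(1+0.128)^2 + 12.4445/(1+0.128)^3 + 130.7947/(1+0.128)^3 = 114.2418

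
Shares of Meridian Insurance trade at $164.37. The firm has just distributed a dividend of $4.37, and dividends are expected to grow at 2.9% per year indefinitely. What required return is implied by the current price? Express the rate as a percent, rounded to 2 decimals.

5.64%

Rearranging the constant-growth DDM: r = D₁/P₀ + g.
D₁ = 4.37 × (1 + 0.029) = 4.4967.
r = 4.4967 / 164.37 + 0.029 = 0.02736 + 0.029 = 0.05636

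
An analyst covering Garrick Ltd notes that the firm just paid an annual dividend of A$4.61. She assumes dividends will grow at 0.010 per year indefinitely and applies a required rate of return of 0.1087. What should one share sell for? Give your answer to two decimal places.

Gordon growth model: P₀ = D₁/(r − g). D₁ = 4.61 × (1 + 0.01) = 4.6561.
P₀ = 4.6561 / (0.1087 − 0.01) = 4.6561 / 0.0987 = 47.1743

A$47.17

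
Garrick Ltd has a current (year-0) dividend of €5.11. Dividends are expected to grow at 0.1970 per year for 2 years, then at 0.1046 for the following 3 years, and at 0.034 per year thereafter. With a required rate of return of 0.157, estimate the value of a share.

Three-stage DDM. Project D₁…D_5; terminal Gordon value at t=5 with g = 0.034; discount at r = 0.157.
D_1 = 6.1167
D_2 = 7.3217
D_3 = 8.0875
D_4 = 8.9335
D_5 = 9.8679
TV_5 = 10.2034/(0.157−0.034) = 82.9545
P₀ = Σ Dₜ/(1+r)ᵗ + TV_5/(1+r)^5 = 65.7329

€65.73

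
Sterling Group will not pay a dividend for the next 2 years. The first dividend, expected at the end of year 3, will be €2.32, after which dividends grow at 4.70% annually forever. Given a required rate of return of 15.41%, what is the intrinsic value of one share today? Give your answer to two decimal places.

€16.26

Deferred-dividend DDM. At t=2 the remaining stream is a growing perpetuity with first payment D_3 = 2.32.
V_2 = D_3/(r−g) = 2.32/(0.1541−0.047) = 21.6620
P₀ = V_2/(1+r)^2 = 21.6620/(1+0.1541)^2 = 16.2634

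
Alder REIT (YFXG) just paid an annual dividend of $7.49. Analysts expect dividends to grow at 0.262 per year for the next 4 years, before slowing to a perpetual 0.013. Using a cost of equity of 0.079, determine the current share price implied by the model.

Two-stage DDM. Project D₁…D_4 at 0.262, terminal growth 0.013, discount at r = 0.079.
D_1 = 9.4524
D_2 = 11.9289
D_3 = 15.0543
D_4 = 18.9985
Terminal value at t=4: TV = D_5/(r−g) = 19.2455/(0.079−0.013) = 291.5981
P₀ = 9.4524/(1+0.079)^1 + 11.9289/(1+0.079)^2 + 15.0543/(1+0.079)^3 + 18.9985/(1+0.079)^4 + 291.5981/(1+0.079)^4 = 260.1355

$260.14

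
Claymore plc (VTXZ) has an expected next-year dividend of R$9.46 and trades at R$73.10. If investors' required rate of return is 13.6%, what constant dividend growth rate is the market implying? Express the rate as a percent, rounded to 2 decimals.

0.66%

From P₀ = D₁/(r − g), the implied growth is g = r − D₁/P₀.
g = 0.136 − 9.46/73.10 = 0.136 − 0.12941 = 0.00659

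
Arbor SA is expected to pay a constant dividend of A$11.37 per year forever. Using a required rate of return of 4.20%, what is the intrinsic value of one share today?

Zero-growth DDM (perpetuity): P₀ = D/r = 11.37 / 0.042 = 270.7143

A$270.71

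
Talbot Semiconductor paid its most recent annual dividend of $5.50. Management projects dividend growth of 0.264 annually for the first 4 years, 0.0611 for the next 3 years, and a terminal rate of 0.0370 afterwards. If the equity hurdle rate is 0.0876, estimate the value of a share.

$252.12

Three-stage DDM. Project D₁…D_7; terminal Gordon value at t=7 with g = 0.037; discount at r = 0.0876.
D_1 = 6.9520
D_2 = 8.7873
D_3 = 11.1072
D_4 = 14.0395
D_5 = 14.8973
D_6 = 15.8075
D_7 = 16.7734
TV_7 = 17.3940/(0.0876−0.037) = 343.7543
P₀ = Σ Dₜ/(1+r)ᵗ + TV_7/(1+r)^7 = 252.1167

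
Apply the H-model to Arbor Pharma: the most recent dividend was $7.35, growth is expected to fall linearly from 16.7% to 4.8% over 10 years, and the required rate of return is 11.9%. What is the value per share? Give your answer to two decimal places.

H-model: P₀ = D₀[(1+g_L) + H(g_S−g_L)]/(r−g_L), with H = 10/2 = 5.
P₀ = 7.35 × [(1+0.048) + 5×(0.167−0.048)] / (0.119−0.048)
   = 7.35 × 1.6430 / 0.071 = 170.0852

$170.09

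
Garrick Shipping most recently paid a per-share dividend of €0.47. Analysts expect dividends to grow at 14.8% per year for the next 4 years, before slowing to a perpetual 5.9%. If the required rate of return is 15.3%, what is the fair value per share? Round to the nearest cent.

Two-stage DDM. Project D₁…D_4 at 0.148, terminal growth 0.059, discount at r = 0.153.
D_1 = 0.5396
D_2 = 0.6194
D_3 = 0.7111
D_4 = 0.8163
Terminal value at t=4: TV = D_5/(r−g) = 0.8645/(0.153−0.059) = 9.1967
P₀ = 0.5396/(1+0.153)^1 + 0.6194/(1+0.153)^2 + 0.7111/(1+0.153)^3 + 0.8163/(1+0.153)^4 + 9.1967/(1+0.153)^4 = 7.0635

€7.06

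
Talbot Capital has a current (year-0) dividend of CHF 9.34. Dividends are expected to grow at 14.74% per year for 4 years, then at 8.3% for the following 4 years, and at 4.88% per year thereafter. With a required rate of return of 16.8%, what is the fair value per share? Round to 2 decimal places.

CHF 121.22

Three-stage DDM. Project D₁…D_8; terminal Gordon value at t=8 with g = 0.0488; discount at r = 0.168.
D_1 = 10.7167
D_2 = 12.2964
D_3 = 14.1088
D_4 = 16.1885
D_5 = 17.5321
D_6 = 18.9873
D_7 = 20.5632
D_8 = 22.2700
TV_8 = 23.3568/(0.168−0.0488) = 195.9460
P₀ = Σ Dₜ/(1+r)ᵗ + TV_8/(1+r)^8 = 121.2198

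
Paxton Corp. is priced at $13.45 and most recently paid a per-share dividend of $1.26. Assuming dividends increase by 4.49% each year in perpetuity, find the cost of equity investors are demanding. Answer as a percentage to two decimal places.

Rearranging the constant-growth DDM: r = D₁/P₀ + g.
D₁ = 1.26 × (1 + 0.0449) = 1.3166.
r = 1.3166 / 13.45 + 0.0449 = 0.09789 + 0.0449 = 0.14279

14.28%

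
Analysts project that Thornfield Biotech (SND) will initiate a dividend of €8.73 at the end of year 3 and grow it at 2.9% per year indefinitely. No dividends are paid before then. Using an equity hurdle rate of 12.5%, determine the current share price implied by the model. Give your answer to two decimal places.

Deferred-dividend DDM. At t=2 the remaining stream is a growing perpetuity with first payment D_3 = 8.73.
V_2 = D_3/(r−g) = 8.73/(0.125−0.029) = 90.9375
P₀ = V_2/(1+r)^2 = 90.9375/(1+0.125)^2 = 71.8519

€71.85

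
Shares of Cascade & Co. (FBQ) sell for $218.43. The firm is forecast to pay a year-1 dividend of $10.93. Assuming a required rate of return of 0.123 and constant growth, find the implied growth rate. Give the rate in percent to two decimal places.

7.30%

From P₀ = D₁/(r − g), the implied growth is g = r − D₁/P₀.
g = 0.123 − 10.93/218.43 = 0.123 − 0.05004 = 0.07296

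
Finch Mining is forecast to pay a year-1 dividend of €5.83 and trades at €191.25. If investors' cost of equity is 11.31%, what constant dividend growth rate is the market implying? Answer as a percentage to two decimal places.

8.26%

From P₀ = D₁/(r − g), the implied growth is g = r − D₁/P₀.
g = 0.1131 − 5.83/191.25 = 0.1131 − 0.03048 = 0.08262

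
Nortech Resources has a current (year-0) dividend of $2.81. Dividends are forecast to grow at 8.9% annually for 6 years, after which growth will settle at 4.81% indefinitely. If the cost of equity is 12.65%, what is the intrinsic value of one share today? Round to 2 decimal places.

Two-stage DDM. Project D₁…D_6 at 0.089, terminal growth 0.0481, discount at r = 0.1265.
D_1 = 3.0601
D_2 = 3.3324
D_3 = 3.6290
D_4 = 3.9520
D_5 = 4.3037
D_6 = 4.6868
Terminal value at t=6: TV = D_7/(r−g) = 4.9122/(0.1265−0.0481) = 62.6557
P₀ = 3.0601/(1+0.1265)^1 + 3.3324/(1+0.1265)^2 + 3.6290/(1+0.1265)^3 + 3.9520/(1+0.1265)^4 + 4.3037/(1+0.1265)^5 + 4.6868/(1+0.1265)^6 + 62.6557/(1+0.1265)^6 = 45.6611

$45.66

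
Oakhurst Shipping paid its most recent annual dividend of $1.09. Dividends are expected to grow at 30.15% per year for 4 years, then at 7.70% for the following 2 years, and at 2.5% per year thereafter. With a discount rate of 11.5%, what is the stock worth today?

$31.86

Three-stage DDM. Project D₁…D_6; terminal Gordon value at t=6 with g = 0.025; discount at r = 0.115.
D_1 = 1.4186
D_2 = 1.8464
D_3 = 2.4030
D_4 = 3.1275
D_5 = 3.3684
D_6 = 3.6277
TV_6 = 3.7184/(0.115−0.025) = 41.3158
P₀ = Σ Dₜ/(1+r)ᵗ + TV_6/(1+r)^6 = 31.8584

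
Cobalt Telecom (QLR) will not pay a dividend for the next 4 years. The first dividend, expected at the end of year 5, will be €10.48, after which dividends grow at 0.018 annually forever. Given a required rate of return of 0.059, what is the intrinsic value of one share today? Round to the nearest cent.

Deferred-dividend DDM. At t=4 the remaining stream is a growing perpetuity with first payment D_5 = 10.48.
V_4 = D_5/(r−g) = 10.48/(0.059−0.018) = 255.6098
P₀ = V_4/(1+r)^4 = 255.6098/(1+0.059)^4 = 203.2327

€203.23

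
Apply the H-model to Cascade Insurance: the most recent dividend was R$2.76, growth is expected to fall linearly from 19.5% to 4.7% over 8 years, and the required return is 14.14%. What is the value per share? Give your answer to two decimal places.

R$47.92

H-model: P₀ = D₀[(1+g_L) + H(g_S−g_L)]/(r−g_L), with H = 8/2 = 4.
P₀ = 2.76 × [(1+0.047) + 4×(0.195−0.047)] / (0.1414−0.047)
   = 2.76 × 1.6390 / 0.0944 = 47.9199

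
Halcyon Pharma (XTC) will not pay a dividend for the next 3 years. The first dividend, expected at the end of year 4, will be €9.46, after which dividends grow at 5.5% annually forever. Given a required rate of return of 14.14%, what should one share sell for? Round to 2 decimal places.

Deferred-dividend DDM. At t=3 the remaining stream is a growing perpetuity with first payment D_4 = 9.46.
V_3 = D_4/(r−g) = 9.46/(0.1414−0.055) = 109.4907
P₀ = V_3/(1+r)^3 = 109.4907/(1+0.1414)^3 = 73.6315

€73.63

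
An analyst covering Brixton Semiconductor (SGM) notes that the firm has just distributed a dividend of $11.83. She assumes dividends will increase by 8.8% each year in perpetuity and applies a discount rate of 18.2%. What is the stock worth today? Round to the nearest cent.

$136.93

Gordon growth model: P₀ = D₁/(r − g). D₁ = 11.83 × (1 + 0.088) = 12.8710.
P₀ = 12.8710 / (0.182 − 0.088) = 12.8710 / 0.094 = 136.9260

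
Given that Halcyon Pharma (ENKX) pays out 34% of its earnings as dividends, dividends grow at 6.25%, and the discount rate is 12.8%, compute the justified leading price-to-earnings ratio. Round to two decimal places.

5.19

Justified leading P/E = b/(r−g) = 0.34/(0.128−0.0625) = 5.1908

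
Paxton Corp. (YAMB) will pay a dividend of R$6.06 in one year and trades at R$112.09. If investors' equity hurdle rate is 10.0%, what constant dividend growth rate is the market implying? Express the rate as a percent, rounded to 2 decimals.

From P₀ = D₁/(r − g), the implied growth is g = r − D₁/P₀.
g = 0.1 − 6.06/112.09 = 0.1 − 0.05406 = 0.04594

4.59%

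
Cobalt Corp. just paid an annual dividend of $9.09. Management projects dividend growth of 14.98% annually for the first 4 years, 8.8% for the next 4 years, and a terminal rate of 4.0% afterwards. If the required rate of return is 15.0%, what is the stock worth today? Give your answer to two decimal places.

Three-stage DDM. Project D₁…D_8; terminal Gordon value at t=8 with g = 0.04; discount at r = 0.15.
D_1 = 10.4517
D_2 = 12.0173
D_3 = 13.8175
D_4 = 15.8874
D_5 = 17.2855
D_6 = 18.8066
D_7 = 20.4616
D_8 = 22.2622
TV_8 = 23.1527/(0.15−0.04) = 210.4793
P₀ = Σ Dₜ/(1+r)ᵗ + TV_8/(1+r)^8 = 136.8447

$136.84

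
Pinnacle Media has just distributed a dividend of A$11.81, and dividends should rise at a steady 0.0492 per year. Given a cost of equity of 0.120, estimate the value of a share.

A$175.01

Gordon growth model: P₀ = D₁/(r − g). D₁ = 11.81 × (1 + 0.0492) = 12.3911.
P₀ = 12.3911 / (0.12 − 0.0492) = 12.3911 / 0.0708 = 175.0149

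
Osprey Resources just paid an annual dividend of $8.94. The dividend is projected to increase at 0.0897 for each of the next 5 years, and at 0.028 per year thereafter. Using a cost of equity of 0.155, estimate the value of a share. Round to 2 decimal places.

$91.76

Two-stage DDM. Project D₁…D_5 at 0.0897, terminal growth 0.028, discount at r = 0.155.
D_1 = 9.7419
D_2 = 10.6158
D_3 = 11.5680
D_4 = 12.6057
D_5 = 13.7364
Terminal value at t=5: TV = D_6/(r−g) = 14.1210/(0.155−0.028) = 111.1890
P₀ = 9.7419/(1+0.155)^1 + 10.6158/(1+0.155)^2 + 11.5680/(1+0.155)^3 + 12.6057/(1+0.155)^4 + 13.7364/(1+0.155)^5 + 111.1890/(1+0.155)^5 = 91.7606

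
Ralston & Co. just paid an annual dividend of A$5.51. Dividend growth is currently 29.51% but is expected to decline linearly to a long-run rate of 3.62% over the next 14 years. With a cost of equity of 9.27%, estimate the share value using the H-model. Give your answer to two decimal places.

A$277.79

H-model: P₀ = D₀[(1+g_L) + H(g_S−g_L)]/(r−g_L), with H = 14/2 = 7.
P₀ = 5.51 × [(1+0.0362) + 7×(0.2951−0.0362)] / (0.0927−0.0362)
   = 5.51 × 2.8485 / 0.0565 = 277.7918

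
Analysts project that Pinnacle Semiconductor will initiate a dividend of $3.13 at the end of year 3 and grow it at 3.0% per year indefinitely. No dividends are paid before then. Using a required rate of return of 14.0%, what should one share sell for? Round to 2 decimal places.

$21.89

Deferred-dividend DDM. At t=2 the remaining stream is a growing perpetuity with first payment D_3 = 3.13.
V_2 = D_3/(r−g) = 3.13/(0.14−0.03) = 28.4545
P₀ = V_2/(1+r)^2 = 28.4545/(1+0.14)^2 = 21.8948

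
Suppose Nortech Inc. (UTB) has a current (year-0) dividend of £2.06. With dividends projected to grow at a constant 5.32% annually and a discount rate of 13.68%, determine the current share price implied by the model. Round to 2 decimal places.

£25.95

Gordon growth model: P₀ = D₁/(r − g). D₁ = 2.06 × (1 + 0.0532) = 2.1696.
P₀ = 2.1696 / (0.1368 − 0.0532) = 2.1696 / 0.0836 = 25.9521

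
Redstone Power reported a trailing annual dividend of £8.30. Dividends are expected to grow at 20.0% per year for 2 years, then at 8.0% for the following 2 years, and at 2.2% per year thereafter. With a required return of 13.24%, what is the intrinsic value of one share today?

£113.97

Three-stage DDM. Project D₁…D_4; terminal Gordon value at t=4 with g = 0.022; discount at r = 0.1324.
D_1 = 9.9600
D_2 = 11.9520
D_3 = 12.9082
D_4 = 13.9408
TV_4 = 14.2475/(0.1324−0.022) = 129.0535
P₀ = Σ Dₜ/(1+r)ᵗ + TV_4/(1+r)^4 = 113.9652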